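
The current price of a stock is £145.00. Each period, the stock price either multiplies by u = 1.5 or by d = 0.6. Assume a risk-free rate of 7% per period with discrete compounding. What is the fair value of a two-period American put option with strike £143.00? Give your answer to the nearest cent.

£27.73

Risk-neutral probability p = (1 + 0.07 − 0.6)/(1.5 − 0.6) = 0.4700/0.9000 = 0.5222
Terminal stock prices: S_uu = 326.2, S_ud = 130.5, S_dd = 52.2
Terminal payoffs (K − S): max(-183.2, 0) = 0, max(12.5, 0) = 12.5, max(90.8, 0) = 90.8
Node u (S = 217.5): continuation = 1/1.07·[0.5222·0.0000 + 0.4778·12.5000] = 5.5815; exercise value = 0.0000 ≤ continuation, so V_u = 5.5815
Node d (S = 87): continuation = 1/1.07·[0.5222·12.5000 + 0.4778·90.8000] = 46.6449; exercise value = 56.0000 > continuation, so V_d = 56.0000 (exercise)
Node 0 (S = 145): continuation = 1/1.07·[0.5222·5.5815 + 0.4778·56.0000] = 27.7293; exercise value = 0.0000 ≤ continuation, so V_0 = 27.7293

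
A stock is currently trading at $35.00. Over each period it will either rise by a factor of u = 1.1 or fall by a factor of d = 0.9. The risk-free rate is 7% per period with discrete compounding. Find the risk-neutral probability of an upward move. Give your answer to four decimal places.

Risk-neutral probability p = (1 + 0.07 − 0.9)/(1.1 − 0.9) = 0.1700/0.2000 = 0.8500

p = 0.8500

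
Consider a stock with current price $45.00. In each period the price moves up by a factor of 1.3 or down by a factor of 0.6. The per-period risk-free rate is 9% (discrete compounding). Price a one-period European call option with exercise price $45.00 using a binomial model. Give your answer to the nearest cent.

Risk-neutral probability p = (1 + 0.09 − 0.6)/(1.3 − 0.6) = 0.4900/0.7000 = 0.7000
Terminal stock prices: S_u = 58.5, S_d = 27
Terminal payoffs (S − K): max(13.5, 0) = 13.5, max(-18, 0) = 0
Node 0 (S = 45): V_0 = 1/1.09·[0.7000·13.5000 + 0.3000·0.0000] = 8.6697

$8.67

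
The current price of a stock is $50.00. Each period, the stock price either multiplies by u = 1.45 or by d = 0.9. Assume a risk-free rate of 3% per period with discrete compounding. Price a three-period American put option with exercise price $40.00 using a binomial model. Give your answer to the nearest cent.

$1.45

Risk-neutral probability p = (1 + 0.03 − 0.9)/(1.45 − 0.9) = 0.1300/0.5500 = 0.2364
Terminal stock prices: S_uuu = 152.4, S_uud = 94.61, S_udd = 58.73, S_ddd = 36.45
Terminal payoffs (K − S): max(-112.4, 0) = 0, max(-54.61, 0) = 0, max(-18.73, 0) = 0, max(3.55, 0) = 3.55
Node uu (S = 105.1): continuation = 1/1.03·[0.2364·0.0000 + 0.7636·0.0000] = 0.0000; exercise value = 0.0000 ≤ continuation, so V_uu = 0.0000
Node ud (S = 65.25): continuation = 1/1.03·[0.2364·0.0000 + 0.7636·0.0000] = 0.0000; exercise value = 0.0000 ≤ continuation, so V_ud = 0.0000
Node dd (S = 40.5): continuation = 1/1.03·[0.2364·0.0000 + 0.7636·3.5500] = 2.6320; exercise value = 0.0000 ≤ continuation, so V_dd = 2.6320
Node u (S = 72.5): continuation = 1/1.03·[0.2364·0.0000 + 0.7636·0.0000] = 0.0000; exercise value = 0.0000 ≤ continuation, so V_u = 0.0000
Node d (S = 45): continuation = 1/1.03·[0.2364·0.0000 + 0.7636·2.6320] = 1.9513; exercise value = 0.0000 ≤ continuation, so V_d = 1.9513
Node 0 (S = 50): continuation = 1/1.03·[0.2364·0.0000 + 0.7636·1.9513] = 1.4467; exercise value = 0.0000 ≤ continuation, so V_0 = 1.4467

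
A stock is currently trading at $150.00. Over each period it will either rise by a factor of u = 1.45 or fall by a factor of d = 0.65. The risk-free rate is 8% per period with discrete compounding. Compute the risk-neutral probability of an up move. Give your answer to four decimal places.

p = 0.5375

Risk-neutral probability p = (1 + 0.08 − 0.65)/(1.45 − 0.65) = 0.4300/0.8000 = 0.5375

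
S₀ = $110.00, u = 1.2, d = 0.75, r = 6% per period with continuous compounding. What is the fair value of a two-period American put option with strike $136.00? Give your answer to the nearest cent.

Risk-neutral probability p = (e^0.06 − 0.75)/(1.2 − 0.75) = 0.3118/0.4500 = 0.6930
Terminal stock prices: S_uu = 158.4, S_ud = 99, S_dd = 61.88
Terminal payoffs (K − S): max(-22.4, 0) = 0, max(37, 0) = 37, max(74.12, 0) = 74.12
Node u (S = 132): continuation = e^(−0.06)·[0.6930·0.0000 + 0.3070·37.0000] = 10.6985; exercise value = 4.0000 ≤ continuation, so V_u = 10.6985
Node d (S = 82.5): continuation = e^(−0.06)·[0.6930·37.0000 + 0.3070·74.1250] = 45.5800; exercise value = 53.5000 > continuation, so V_d = 53.5000 (exercise)
Node 0 (S = 110): continuation = e^(−0.06)·[0.6930·10.6985 + 0.3070·53.5000] = 22.4515; exercise value = 26.0000 > continuation, so V_0 = 26.0000 (exercise)

$26.00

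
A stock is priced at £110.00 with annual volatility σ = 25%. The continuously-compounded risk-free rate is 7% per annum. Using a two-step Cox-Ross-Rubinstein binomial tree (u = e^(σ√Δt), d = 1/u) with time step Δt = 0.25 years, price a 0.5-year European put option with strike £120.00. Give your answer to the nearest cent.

£11.84

CRR parameters: u = e^(σ√Δt) = e^(0.25·√0.25) = 1.1331, d = 1/u = 0.8825
Per-period rate: rΔt = 0.07·0.25 = 0.0175, so R = e^0.0175 = 1.0177
Risk-neutral probability p = (e^0.0175 − 0.8825)/(1.1331 − 0.8825) = 0.1352/0.2507 = 0.5392
Terminal stock prices: S_uu = 141.2, S_ud = 110, S_dd = 85.67
Terminal payoffs (K − S): max(-21.24, 0) = 0, max(10, 0) = 10, max(34.33, 0) = 34.33
Node u (S = 124.6): V_u = e^(−0.0175)·[0.5392·0.0000 + 0.4608·10.0000] = 4.5278
Node d (S = 97.07): V_d = e^(−0.0175)·[0.5392·10.0000 + 0.4608·34.3319] = 20.8436
Node 0 (S = 110): V_0 = e^(−0.0175)·[0.5392·4.5278 + 0.4608·20.8436] = 11.8368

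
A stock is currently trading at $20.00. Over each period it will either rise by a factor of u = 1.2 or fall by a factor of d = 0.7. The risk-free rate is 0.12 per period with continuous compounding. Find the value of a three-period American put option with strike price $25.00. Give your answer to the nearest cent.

$5.00

Risk-neutral probability p = (e^0.12 − 0.7)/(1.2 − 0.7) = 0.4275/0.5000 = 0.8550
Terminal stock prices: S_uuu = 34.56, S_uud = 20.16, S_udd = 11.76, S_ddd = 6.86
Terminal payoffs (K − S): max(-9.56, 0) = 0, max(4.84, 0) = 4.84, max(13.24, 0) = 13.24, max(18.14, 0) = 18.14
Node uu (S = 28.8): continuation = e^(−0.12)·[0.8550·0.0000 + 0.1450·4.8400] = 0.6225; exercise value = 0.0000 ≤ continuation, so V_uu = 0.6225
Node ud (S = 16.8): continuation = e^(−0.12)·[0.8550·4.8400 + 0.1450·13.2400] = 5.3730; exercise value = 8.2000 > continuation, so V_ud = 8.2000 (exercise)
Node dd (S = 9.8): continuation = e^(−0.12)·[0.8550·13.2400 + 0.1450·18.1400] = 12.3730; exercise value = 15.2000 > continuation, so V_dd = 15.2000 (exercise)
Node u (S = 24): continuation = e^(−0.12)·[0.8550·0.6225 + 0.1450·8.2000] = 1.5266; exercise value = 1.0000 ≤ continuation, so V_u = 1.5266
Node d (S = 14): continuation = e^(−0.12)·[0.8550·8.2000 + 0.1450·15.2000] = 8.1730; exercise value = 11.0000 > continuation, so V_d = 11.0000 (exercise)
Node 0 (S = 20): continuation = e^(−0.12)·[0.8550·1.5266 + 0.1450·11.0000] = 2.5724; exercise value = 5.0000 > continuation, so V_0 = 5.0000 (exercise)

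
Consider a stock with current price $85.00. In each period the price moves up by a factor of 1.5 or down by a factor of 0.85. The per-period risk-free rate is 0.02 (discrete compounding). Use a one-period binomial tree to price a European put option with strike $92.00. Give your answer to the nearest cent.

$14.30

Risk-neutral probability p = (1 + 0.02 − 0.85)/(1.5 − 0.85) = 0.1700/0.6500 = 0.2615
Terminal stock prices: S_u = 127.5, S_d = 72.25
Terminal payoffs (K − S): max(-35.5, 0) = 0, max(19.75, 0) = 19.75
Node 0 (S = 85): V_0 = 1/1.02·[0.2615·0.0000 + 0.7385·19.7500] = 14.2986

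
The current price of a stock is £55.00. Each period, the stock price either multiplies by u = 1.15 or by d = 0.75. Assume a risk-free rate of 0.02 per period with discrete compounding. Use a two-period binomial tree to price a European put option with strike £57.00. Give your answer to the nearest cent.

Risk-neutral probability p = (1 + 0.02 − 0.75)/(1.15 − 0.75) = 0.2700/0.4000 = 0.6750
Terminal stock prices: S_uu = 72.74, S_ud = 47.44, S_dd = 30.94
Terminal payoffs (K − S): max(-15.74, 0) = 0, max(9.563, 0) = 9.563, max(26.06, 0) = 26.06
Node u (S = 63.25): V_u = 1/1.02·[0.6750·0.0000 + 0.3250·9.5625] = 3.0469
Node d (S = 41.25): V_d = 1/1.02·[0.6750·9.5625 + 0.3250·26.0625] = 14.6324
Node 0 (S = 55): V_0 = 1/1.02·[0.6750·3.0469 + 0.3250·14.6324] = 6.6786

£6.68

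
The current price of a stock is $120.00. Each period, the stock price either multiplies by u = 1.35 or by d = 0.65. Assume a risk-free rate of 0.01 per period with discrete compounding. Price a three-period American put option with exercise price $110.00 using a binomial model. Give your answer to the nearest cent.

Risk-neutral probability p = (1 + 0.01 − 0.65)/(1.35 − 0.65) = 0.3600/0.7000 = 0.5143
Terminal stock prices: S_uuu = 295.2, S_uud = 142.2, S_udd = 68.45, S_ddd = 32.95
Terminal payoffs (K − S): max(-185.2, 0) = 0, max(-32.16, 0) = 0, max(41.55, 0) = 41.55, max(77.05, 0) = 77.05
Node uu (S = 218.7): continuation = 1/1.01·[0.5143·0.0000 + 0.4857·0.0000] = 0.0000; exercise value = 0.0000 ≤ continuation, so V_uu = 0.0000
Node ud (S = 105.3): continuation = 1/1.01·[0.5143·0.0000 + 0.4857·41.5550] = 19.9840; exercise value = 4.7000 ≤ continuation, so V_ud = 19.9840
Node dd (S = 50.7): continuation = 1/1.01·[0.5143·41.5550 + 0.4857·77.0450] = 58.2109; exercise value = 59.3000 > continuation, so V_dd = 59.3000 (exercise)
Node u (S = 162): continuation = 1/1.01·[0.5143·0.0000 + 0.4857·19.9840] = 9.6104; exercise value = 0.0000 ≤ continuation, so V_u = 9.6104
Node d (S = 78): continuation = 1/1.01·[0.5143·19.9840 + 0.4857·59.3000] = 38.6934; exercise value = 32.0000 ≤ continuation, so V_d = 38.6934
Node 0 (S = 120): continuation = 1/1.01·[0.5143·9.6104 + 0.4857·38.6934] = 23.5014; exercise value = 0.0000 ≤ continuation, so V_0 = 23.5014

$23.50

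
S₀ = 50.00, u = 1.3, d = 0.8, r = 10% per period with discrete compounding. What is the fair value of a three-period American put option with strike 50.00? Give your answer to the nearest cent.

Risk-neutral probability p = (1 + 0.1 − 0.8)/(1.3 − 0.8) = 0.3000/0.5000 = 0.6000
Terminal stock prices: S_uuu = 109.9, S_uud = 67.6, S_udd = 41.6, S_ddd = 25.6
Terminal payoffs (K − S): max(-59.85, 0) = 0, max(-17.6, 0) = 0, max(8.4, 0) = 8.4, max(24.4, 0) = 24.4
Node uu (S = 84.5): continuation = 1/1.1·[0.6000·0.0000 + 0.4000·0.0000] = 0.0000; exercise value = 0.0000 ≤ continuation, so V_uu = 0.0000
Node ud (S = 52): continuation = 1/1.1·[0.6000·0.0000 + 0.4000·8.4000] = 3.0545; exercise value = 0.0000 ≤ continuation, so V_ud = 3.0545
Node dd (S = 32): continuation = 1/1.1·[0.6000·8.4000 + 0.4000·24.4000] = 13.4545; exercise value = 18.0000 > continuation, so V_dd = 18.0000 (exercise)
Node u (S = 65): continuation = 1/1.1·[0.6000·0.0000 + 0.4000·3.0545] = 1.1107; exercise value = 0.0000 ≤ continuation, so V_u = 1.1107
Node d (S = 40): continuation = 1/1.1·[0.6000·3.0545 + 0.4000·18.0000] = 8.2116; exercise value = 10.0000 > continuation, so V_d = 10.0000 (exercise)
Node 0 (S = 50): continuation = 1/1.1·[0.6000·1.1107 + 0.4000·10.0000] = 4.2422; exercise value = 0.0000 ≤ continuation, so V_0 = 4.2422

4.24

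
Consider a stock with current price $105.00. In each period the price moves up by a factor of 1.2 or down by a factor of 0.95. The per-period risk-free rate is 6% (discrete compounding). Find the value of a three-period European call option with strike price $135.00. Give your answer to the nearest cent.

Risk-neutral probability p = (1 + 0.06 − 0.95)/(1.2 − 0.95) = 0.1100/0.2500 = 0.4400
Terminal stock prices: S_uuu = 181.4, S_uud = 143.6, S_udd = 113.7, S_ddd = 90.02
Terminal payoffs (S − K): max(46.44, 0) = 46.44, max(8.64, 0) = 8.64, max(-21.29, 0) = 0, max(-44.98, 0) = 0
Node uu (S = 151.2): V_uu = 1/1.06·[0.4400·46.4400 + 0.5600·8.6400] = 23.8415
Node ud (S = 119.7): V_ud = 1/1.06·[0.4400·8.6400 + 0.5600·0.0000] = 3.5864
Node dd (S = 94.76): V_dd = 1/1.06·[0.4400·0.0000 + 0.5600·0.0000] = 0.0000
Node u (S = 126): V_u = 1/1.06·[0.4400·23.8415 + 0.5600·3.5864] = 11.7912
Node d (S = 99.75): V_d = 1/1.06·[0.4400·3.5864 + 0.5600·0.0000] = 1.4887
Node 0 (S = 105): V_0 = 1/1.06·[0.4400·11.7912 + 0.5600·1.4887] = 5.6809

$5.68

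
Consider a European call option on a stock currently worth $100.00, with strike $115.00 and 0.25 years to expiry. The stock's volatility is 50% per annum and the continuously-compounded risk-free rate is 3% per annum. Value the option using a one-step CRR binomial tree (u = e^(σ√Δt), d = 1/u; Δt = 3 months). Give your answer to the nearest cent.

$6.02

CRR parameters: u = e^(σ√Δt) = e^(0.5·√0.25) = 1.2840, d = 1/u = 0.7788
Per-period rate: rΔt = 0.03·0.25 = 0.0075, so R = e^0.0075 = 1.0075
Risk-neutral probability p = (e^0.0075 − 0.7788)/(1.2840 − 0.7788) = 0.2287/0.5052 = 0.4527
Terminal stock prices: S_u = 128.4, S_d = 77.88
Terminal payoffs (S − K): max(13.4, 0) = 13.4, max(-37.12, 0) = 0
Node 0 (S = 100): V_0 = e^(−0.0075)·[0.4527·13.4025 + 0.5473·0.0000] = 6.0223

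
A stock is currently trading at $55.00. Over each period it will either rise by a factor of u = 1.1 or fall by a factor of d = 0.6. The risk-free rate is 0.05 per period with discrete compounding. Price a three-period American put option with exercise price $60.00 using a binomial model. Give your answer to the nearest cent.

Risk-neutral probability p = (1 + 0.05 − 0.6)/(1.1 − 0.6) = 0.4500/0.5000 = 0.9000
Terminal stock prices: S_uuu = 73.21, S_uud = 39.93, S_udd = 21.78, S_ddd = 11.88
Terminal payoffs (K − S): max(-13.21, 0) = 0, max(20.07, 0) = 20.07, max(38.22, 0) = 38.22, max(48.12, 0) = 48.12
Node uu (S = 66.55): continuation = 1/1.05·[0.9000·0.0000 + 0.1000·20.0700] = 1.9114; exercise value = 0.0000 ≤ continuation, so V_uu = 1.9114
Node ud (S = 36.3): continuation = 1/1.05·[0.9000·20.0700 + 0.1000·38.2200] = 20.8429; exercise value = 23.7000 > continuation, so V_ud = 23.7000 (exercise)
Node dd (S = 19.8): continuation = 1/1.05·[0.9000·38.2200 + 0.1000·48.1200] = 37.3429; exercise value = 40.2000 > continuation, so V_dd = 40.2000 (exercise)
Node u (S = 60.5): continuation = 1/1.05·[0.9000·1.9114 + 0.1000·23.7000] = 3.8955; exercise value = 0.0000 ≤ continuation, so V_u = 3.8955
Node d (S = 33): continuation = 1/1.05·[0.9000·23.7000 + 0.1000·40.2000] = 24.1429; exercise value = 27.0000 > continuation, so V_d = 27.0000 (exercise)
Node 0 (S = 55): continuation = 1/1.05·[0.9000·3.8955 + 0.1000·27.0000] = 5.9104; exercise value = 5.0000 ≤ continuation, so V_0 = 5.9104

$5.91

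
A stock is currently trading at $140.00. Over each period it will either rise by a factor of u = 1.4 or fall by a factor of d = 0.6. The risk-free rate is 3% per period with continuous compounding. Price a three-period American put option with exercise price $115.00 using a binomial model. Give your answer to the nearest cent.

Risk-neutral probability p = (e^0.03 − 0.6)/(1.4 − 0.6) = 0.4305/0.8000 = 0.5381
Terminal stock prices: S_uuu = 384.2, S_uud = 164.6, S_udd = 70.56, S_ddd = 30.24
Terminal payoffs (K − S): max(-269.2, 0) = 0, max(-49.64, 0) = 0, max(44.44, 0) = 44.44, max(84.76, 0) = 84.76
Node uu (S = 274.4): continuation = e^(−0.03)·[0.5381·0.0000 + 0.4619·0.0000] = 0.0000; exercise value = 0.0000 ≤ continuation, so V_uu = 0.0000
Node ud (S = 117.6): continuation = e^(−0.03)·[0.5381·0.0000 + 0.4619·44.4400] = 19.9215; exercise value = 0.0000 ≤ continuation, so V_ud = 19.9215
Node dd (S = 50.4): continuation = e^(−0.03)·[0.5381·44.4400 + 0.4619·84.7600] = 61.2012; exercise value = 64.6000 > continuation, so V_dd = 64.6000 (exercise)
Node u (S = 196): continuation = e^(−0.03)·[0.5381·0.0000 + 0.4619·19.9215] = 8.9304; exercise value = 0.0000 ≤ continuation, so V_u = 8.9304
Node d (S = 84): continuation = e^(−0.03)·[0.5381·19.9215 + 0.4619·64.6000] = 39.3612; exercise value = 31.0000 ≤ continuation, so V_d = 39.3612
Node 0 (S = 140): continuation = e^(−0.03)·[0.5381·8.9304 + 0.4619·39.3612] = 22.3080; exercise value = 0.0000 ≤ continuation, so V_0 = 22.3080

$22.31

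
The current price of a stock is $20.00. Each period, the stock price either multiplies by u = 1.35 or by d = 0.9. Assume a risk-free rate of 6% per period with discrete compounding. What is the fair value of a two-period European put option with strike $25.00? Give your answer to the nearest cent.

$3.54

Risk-neutral probability p = (1 + 0.06 − 0.9)/(1.35 − 0.9) = 0.1600/0.4500 = 0.3556
Terminal stock prices: S_uu = 36.45, S_ud = 24.3, S_dd = 16.2
Terminal payoffs (K − S): max(-11.45, 0) = 0, max(0.7, 0) = 0.7, max(8.8, 0) = 8.8
Node u (S = 27): V_u = 1/1.06·[0.3556·0.0000 + 0.6444·0.7000] = 0.4256
Node d (S = 18): V_d = 1/1.06·[0.3556·0.7000 + 0.6444·8.8000] = 5.5849
Node 0 (S = 20): V_0 = 1/1.06·[0.3556·0.4256 + 0.6444·5.5849] = 3.5382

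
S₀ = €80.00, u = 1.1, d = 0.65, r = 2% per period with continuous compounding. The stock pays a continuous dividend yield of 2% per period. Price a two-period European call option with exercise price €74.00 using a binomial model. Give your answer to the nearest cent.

€13.25

Per-period risk-free factor R = e^0.02 = 1.0202; dividend-adjusted growth = e^(0.02−0.02) = 1.0000.
Risk-neutral probability p = (1.0000 − 0.65)/(1.1 − 0.65) = 0.3500/0.4500 = 0.7778
Terminal stock prices: S_uu = 96.8, S_ud = 57.2, S_dd = 33.8
Terminal payoffs (S − K): max(22.8, 0) = 22.8, max(-16.8, 0) = 0, max(-40.2, 0) = 0
Node u (S = 88): V_u = e^(−0.02)·[0.7778·22.8000 + 0.2222·0.0000] = 17.3822
Node d (S = 52): V_d = e^(−0.02)·[0.7778·0.0000 + 0.2222·0.0000] = 0.0000
Node 0 (S = 80): V_0 = e^(−0.02)·[0.7778·17.3822 + 0.2222·0.0000] = 13.2518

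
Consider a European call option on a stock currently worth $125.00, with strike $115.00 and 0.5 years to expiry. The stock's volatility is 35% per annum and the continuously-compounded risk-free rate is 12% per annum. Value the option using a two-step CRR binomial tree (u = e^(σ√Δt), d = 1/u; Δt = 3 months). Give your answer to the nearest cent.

CRR parameters: u = e^(σ√Δt) = e^(0.35·√0.25) = 1.1912, d = 1/u = 0.8395
Per-period rate: rΔt = 0.12·0.25 = 0.03, so R = e^0.03 = 1.0305
Risk-neutral probability p = (e^0.03 − 0.8395)/(1.1912 − 0.8395) = 0.1910/0.3518 = 0.5429
Terminal stock prices: S_uu = 177.4, S_ud = 125, S_dd = 88.09
Terminal payoffs (S − K): max(62.38, 0) = 62.38, max(10, 0) = 10, max(-26.91, 0) = 0
Node u (S = 148.9): V_u = e^(−0.03)·[0.5429·62.3834 + 0.4571·10.0000] = 37.3045
Node d (S = 104.9): V_d = e^(−0.03)·[0.5429·10.0000 + 0.4571·0.0000] = 5.2689
Node 0 (S = 125): V_0 = e^(−0.03)·[0.5429·37.3045 + 0.4571·5.2689] = 21.9923

$21.99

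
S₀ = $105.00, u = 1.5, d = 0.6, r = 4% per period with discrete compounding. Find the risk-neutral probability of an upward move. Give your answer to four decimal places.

Risk-neutral probability p = (1 + 0.04 − 0.6)/(1.5 − 0.6) = 0.4400/0.9000 = 0.4889

p = 0.4889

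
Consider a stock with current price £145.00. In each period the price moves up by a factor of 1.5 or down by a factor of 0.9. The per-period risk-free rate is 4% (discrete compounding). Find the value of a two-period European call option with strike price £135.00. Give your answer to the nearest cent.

Risk-neutral probability p = (1 + 0.04 − 0.9)/(1.5 − 0.9) = 0.1400/0.6000 = 0.2333
Terminal stock prices: S_uu = 326.2, S_ud = 195.8, S_dd = 117.5
Terminal payoffs (S − K): max(191.2, 0) = 191.2, max(60.75, 0) = 60.75, max(-17.55, 0) = 0
Node u (S = 217.5): V_u = 1/1.04·[0.2333·191.2500 + 0.7667·60.7500] = 87.6923
Node d (S = 130.5): V_d = 1/1.04·[0.2333·60.7500 + 0.7667·0.0000] = 13.6298
Node 0 (S = 145): V_0 = 1/1.04·[0.2333·87.6923 + 0.7667·13.6298] = 29.7222

£29.72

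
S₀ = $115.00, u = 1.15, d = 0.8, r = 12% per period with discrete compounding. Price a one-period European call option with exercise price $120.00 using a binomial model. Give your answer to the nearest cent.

$10.00

Risk-neutral probability p = (1 + 0.12 − 0.8)/(1.15 − 0.8) = 0.3200/0.3500 = 0.9143
Terminal stock prices: S_u = 132.2, S_d = 92
Terminal payoffs (S − K): max(12.25, 0) = 12.25, max(-28, 0) = 0
Node 0 (S = 115): V_0 = 1/1.12·[0.9143·12.2500 + 0.0857·0.0000] = 10.0000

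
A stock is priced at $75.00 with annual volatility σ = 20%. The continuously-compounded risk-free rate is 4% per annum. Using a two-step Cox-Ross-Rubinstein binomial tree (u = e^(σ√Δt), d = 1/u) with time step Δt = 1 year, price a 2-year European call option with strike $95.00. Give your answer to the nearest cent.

CRR parameters: u = e^(σ√Δt) = e^(0.2·√1) = 1.2214, d = 1/u = 0.8187
Per-period rate: rΔt = 0.04·1 = 0.04, so R = e^0.04 = 1.0408
Risk-neutral probability p = (e^0.04 − 0.8187)/(1.2214 − 0.8187) = 0.2221/0.4027 = 0.5515
Terminal stock prices: S_uu = 111.9, S_ud = 75, S_dd = 50.27
Terminal payoffs (S − K): max(16.89, 0) = 16.89, max(-20, 0) = 0, max(-44.73, 0) = 0
Node u (S = 91.61): V_u = e^(−0.04)·[0.5515·16.8869 + 0.4485·0.0000] = 8.9482
Node d (S = 61.4): V_d = e^(−0.04)·[0.5515·0.0000 + 0.4485·0.0000] = 0.0000
Node 0 (S = 75): V_0 = e^(−0.04)·[0.5515·8.9482 + 0.4485·0.0000] = 4.7416

$4.74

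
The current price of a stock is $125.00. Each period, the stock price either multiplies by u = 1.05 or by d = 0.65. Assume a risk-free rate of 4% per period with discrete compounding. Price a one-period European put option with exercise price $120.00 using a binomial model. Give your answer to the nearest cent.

$0.93

Risk-neutral probability p = (1 + 0.04 − 0.65)/(1.05 − 0.65) = 0.3900/0.4000 = 0.9750
Terminal stock prices: S_u = 131.2, S_d = 81.25
Terminal payoffs (K − S): max(-11.25, 0) = 0, max(38.75, 0) = 38.75
Node 0 (S = 125): V_0 = 1/1.04·[0.9750·0.0000 + 0.0250·38.7500] = 0.9315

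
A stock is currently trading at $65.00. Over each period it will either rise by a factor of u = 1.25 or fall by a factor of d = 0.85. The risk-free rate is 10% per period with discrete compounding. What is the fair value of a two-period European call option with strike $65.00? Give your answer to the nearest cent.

$13.38

Risk-neutral probability p = (1 + 0.1 − 0.85)/(1.25 − 0.85) = 0.2500/0.4000 = 0.6250
Terminal stock prices: S_uu = 101.6, S_ud = 69.06, S_dd = 46.96
Terminal payoffs (S − K): max(36.56, 0) = 36.56, max(4.062, 0) = 4.062, max(-18.04, 0) = 0
Node u (S = 81.25): V_u = 1/1.1·[0.6250·36.5625 + 0.3750·4.0625] = 22.1591
Node d (S = 55.25): V_d = 1/1.1·[0.6250·4.0625 + 0.3750·0.0000] = 2.3082
Node 0 (S = 65): V_0 = 1/1.1·[0.6250·22.1591 + 0.3750·2.3082] = 13.3773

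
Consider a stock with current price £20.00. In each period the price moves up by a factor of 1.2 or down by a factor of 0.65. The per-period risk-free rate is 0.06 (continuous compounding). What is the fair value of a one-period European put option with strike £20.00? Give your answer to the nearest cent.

£1.66

Risk-neutral probability p = (e^0.06 − 0.65)/(1.2 − 0.65) = 0.4118/0.5500 = 0.7488
Terminal stock prices: S_u = 24, S_d = 13
Terminal payoffs (K − S): max(-4, 0) = 0, max(7, 0) = 7
Node 0 (S = 20): V_0 = e^(−0.06)·[0.7488·0.0000 + 0.2512·7.0000] = 1.6560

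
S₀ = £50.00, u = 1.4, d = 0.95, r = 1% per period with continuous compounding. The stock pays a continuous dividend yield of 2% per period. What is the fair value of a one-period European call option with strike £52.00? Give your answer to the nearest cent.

Per-period risk-free factor R = e^0.01 = 1.0101; dividend-adjusted growth = e^(0.01−0.02) = 0.9900.
Risk-neutral probability p = (0.9900 − 0.95)/(1.4 − 0.95) = 0.0400/0.4500 = 0.0890
Terminal stock prices: S_u = 70, S_d = 47.5
Terminal payoffs (S − K): max(18, 0) = 18, max(-4.5, 0) = 0
Node 0 (S = 50): V_0 = e^(−0.01)·[0.0890·18.0000 + 0.9110·0.0000] = 1.5861

£1.59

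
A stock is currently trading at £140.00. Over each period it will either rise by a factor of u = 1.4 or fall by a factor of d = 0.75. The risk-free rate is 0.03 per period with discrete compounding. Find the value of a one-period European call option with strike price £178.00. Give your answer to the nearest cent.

Risk-neutral probability p = (1 + 0.03 − 0.75)/(1.4 − 0.75) = 0.2800/0.6500 = 0.4308
Terminal stock prices: S_u = 196, S_d = 105
Terminal payoffs (S − K): max(18, 0) = 18, max(-73, 0) = 0
Node 0 (S = 140): V_0 = 1/1.03·[0.4308·18.0000 + 0.5692·0.0000] = 7.5280

£7.53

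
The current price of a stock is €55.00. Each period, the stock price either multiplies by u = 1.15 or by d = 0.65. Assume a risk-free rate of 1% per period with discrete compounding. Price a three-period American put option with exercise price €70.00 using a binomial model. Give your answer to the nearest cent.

Risk-neutral probability p = (1 + 0.01 − 0.65)/(1.15 − 0.65) = 0.3600/0.5000 = 0.7200
Terminal stock prices: S_uuu = 83.65, S_uud = 47.28, S_udd = 26.72, S_ddd = 15.1
Terminal payoffs (K − S): max(-13.65, 0) = 0, max(22.72, 0) = 22.72, max(43.28, 0) = 43.28, max(54.9, 0) = 54.9
Node uu (S = 72.74): continuation = 1/1.01·[0.7200·0.0000 + 0.2800·22.7206] = 6.2988; exercise value = 0.0000 ≤ continuation, so V_uu = 6.2988
Node ud (S = 41.11): continuation = 1/1.01·[0.7200·22.7206 + 0.2800·43.2769] = 28.1944; exercise value = 28.8875 > continuation, so V_ud = 28.8875 (exercise)
Node dd (S = 23.24): continuation = 1/1.01·[0.7200·43.2769 + 0.2800·54.8956] = 46.0694; exercise value = 46.7625 > continuation, so V_dd = 46.7625 (exercise)
Node u (S = 63.25): continuation = 1/1.01·[0.7200·6.2988 + 0.2800·28.8875] = 12.4986; exercise value = 6.7500 ≤ continuation, so V_u = 12.4986
Node d (S = 35.75): continuation = 1/1.01·[0.7200·28.8875 + 0.2800·46.7625] = 33.5569; exercise value = 34.2500 > continuation, so V_d = 34.2500 (exercise)
Node 0 (S = 55): continuation = 1/1.01·[0.7200·12.4986 + 0.2800·34.2500] = 18.4050; exercise value = 15.0000 ≤ continuation, so V_0 = 18.4050

€18.40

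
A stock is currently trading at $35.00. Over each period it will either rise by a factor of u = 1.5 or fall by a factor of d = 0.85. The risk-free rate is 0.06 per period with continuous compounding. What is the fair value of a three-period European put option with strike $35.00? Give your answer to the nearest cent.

$3.46

Risk-neutral probability p = (e^0.06 − 0.85)/(1.5 − 0.85) = 0.2118/0.6500 = 0.3259
Terminal stock prices: S_uuu = 118.1, S_uud = 66.94, S_udd = 37.93, S_ddd = 21.49
Terminal payoffs (K − S): max(-83.12, 0) = 0, max(-31.94, 0) = 0, max(-2.931, 0) = 0, max(13.51, 0) = 13.51
Node uu (S = 78.75): V_uu = e^(−0.06)·[0.3259·0.0000 + 0.6741·0.0000] = 0.0000
Node ud (S = 44.62): V_ud = e^(−0.06)·[0.3259·0.0000 + 0.6741·0.0000] = 0.0000
Node dd (S = 25.29): V_dd = e^(−0.06)·[0.3259·0.0000 + 0.6741·13.5056] = 8.5739
Node u (S = 52.5): V_u = e^(−0.06)·[0.3259·0.0000 + 0.6741·0.0000] = 0.0000
Node d (S = 29.75): V_d = e^(−0.06)·[0.3259·0.0000 + 0.6741·8.5739] = 5.4431
Node 0 (S = 35): V_0 = e^(−0.06)·[0.3259·0.0000 + 0.6741·5.4431] = 3.4555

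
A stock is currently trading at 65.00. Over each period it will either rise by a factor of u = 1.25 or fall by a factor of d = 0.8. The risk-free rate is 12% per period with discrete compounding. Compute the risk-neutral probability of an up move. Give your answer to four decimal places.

p = 0.7111

Risk-neutral probability p = (1 + 0.12 − 0.8)/(1.25 − 0.8) = 0.3200/0.4500 = 0.7111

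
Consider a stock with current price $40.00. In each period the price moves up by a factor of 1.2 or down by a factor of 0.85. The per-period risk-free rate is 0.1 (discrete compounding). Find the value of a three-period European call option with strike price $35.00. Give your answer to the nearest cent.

$13.93

Risk-neutral probability p = (1 + 0.1 − 0.85)/(1.2 − 0.85) = 0.2500/0.3500 = 0.7143
Terminal stock prices: S_uuu = 69.12, S_uud = 48.96, S_udd = 34.68, S_ddd = 24.56
Terminal payoffs (S − K): max(34.12, 0) = 34.12, max(13.96, 0) = 13.96, max(-0.32, 0) = 0, max(-10.44, 0) = 0
Node uu (S = 57.6): V_uu = 1/1.1·[0.7143·34.1200 + 0.2857·13.9600] = 25.7818
Node ud (S = 40.8): V_ud = 1/1.1·[0.7143·13.9600 + 0.2857·0.0000] = 9.0649
Node dd (S = 28.9): V_dd = 1/1.1·[0.7143·0.0000 + 0.2857·0.0000] = 0.0000
Node u (S = 48): V_u = 1/1.1·[0.7143·25.7818 + 0.2857·9.0649] = 19.0960
Node d (S = 34): V_d = 1/1.1·[0.7143·9.0649 + 0.2857·0.0000] = 5.8863
Node 0 (S = 40): V_0 = 1/1.1·[0.7143·19.0960 + 0.2857·5.8863] = 13.9289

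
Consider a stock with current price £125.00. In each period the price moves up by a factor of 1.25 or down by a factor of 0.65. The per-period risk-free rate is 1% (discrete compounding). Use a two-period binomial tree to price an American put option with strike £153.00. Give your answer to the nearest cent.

Risk-neutral probability p = (1 + 0.01 − 0.65)/(1.25 − 0.65) = 0.3600/0.6000 = 0.6000
Terminal stock prices: S_uu = 195.3, S_ud = 101.6, S_dd = 52.81
Terminal payoffs (K − S): max(-42.31, 0) = 0, max(51.44, 0) = 51.44, max(100.2, 0) = 100.2
Node u (S = 156.2): continuation = 1/1.01·[0.6000·0.0000 + 0.4000·51.4375] = 20.3713; exercise value = 0.0000 ≤ continuation, so V_u = 20.3713
Node d (S = 81.25): continuation = 1/1.01·[0.6000·51.4375 + 0.4000·100.1875] = 70.2351; exercise value = 71.7500 > continuation, so V_d = 71.7500 (exercise)
Node 0 (S = 125): continuation = 1/1.01·[0.6000·20.3713 + 0.4000·71.7500] = 40.5176; exercise value = 28.0000 ≤ continuation, so V_0 = 40.5176

£40.52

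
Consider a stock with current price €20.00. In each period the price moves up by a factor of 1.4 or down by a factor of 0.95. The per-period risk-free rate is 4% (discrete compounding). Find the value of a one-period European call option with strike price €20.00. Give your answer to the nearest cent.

€1.54

Risk-neutral probability p = (1 + 0.04 − 0.95)/(1.4 − 0.95) = 0.0900/0.4500 = 0.2000
Terminal stock prices: S_u = 28, S_d = 19
Terminal payoffs (S − K): max(8, 0) = 8, max(-1, 0) = 0
Node 0 (S = 20): V_0 = 1/1.04·[0.2000·8.0000 + 0.8000·0.0000] = 1.5385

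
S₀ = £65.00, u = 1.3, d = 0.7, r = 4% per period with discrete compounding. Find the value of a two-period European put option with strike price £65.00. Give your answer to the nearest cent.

Risk-neutral probability p = (1 + 0.04 − 0.7)/(1.3 − 0.7) = 0.3400/0.6000 = 0.5667
Terminal stock prices: S_uu = 109.9, S_ud = 59.15, S_dd = 31.85
Terminal payoffs (K − S): max(-44.85, 0) = 0, max(5.85, 0) = 5.85, max(33.15, 0) = 33.15
Node u (S = 84.5): V_u = 1/1.04·[0.5667·0.0000 + 0.4333·5.8500] = 2.4375
Node d (S = 45.5): V_d = 1/1.04·[0.5667·5.8500 + 0.4333·33.1500] = 17.0000
Node 0 (S = 65): V_0 = 1/1.04·[0.5667·2.4375 + 0.4333·17.0000] = 8.4115

£8.41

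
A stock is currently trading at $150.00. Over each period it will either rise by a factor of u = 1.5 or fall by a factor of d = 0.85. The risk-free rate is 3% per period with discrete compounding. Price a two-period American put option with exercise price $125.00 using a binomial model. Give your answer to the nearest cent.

Risk-neutral probability p = (1 + 0.03 − 0.85)/(1.5 − 0.85) = 0.1800/0.6500 = 0.2769
Terminal stock prices: S_uu = 337.5, S_ud = 191.2, S_dd = 108.4
Terminal payoffs (K − S): max(-212.5, 0) = 0, max(-66.25, 0) = 0, max(16.63, 0) = 16.63
Node u (S = 225): continuation = 1/1.03·[0.2769·0.0000 + 0.7231·0.0000] = 0.0000; exercise value = 0.0000 ≤ continuation, so V_u = 0.0000
Node d (S = 127.5): continuation = 1/1.03·[0.2769·0.0000 + 0.7231·16.6250] = 11.6710; exercise value = 0.0000 ≤ continuation, so V_d = 11.6710
Node 0 (S = 150): continuation = 1/1.03·[0.2769·0.0000 + 0.7231·11.6710] = 8.1933; exercise value = 0.0000 ≤ continuation, so V_0 = 8.1933

$8.19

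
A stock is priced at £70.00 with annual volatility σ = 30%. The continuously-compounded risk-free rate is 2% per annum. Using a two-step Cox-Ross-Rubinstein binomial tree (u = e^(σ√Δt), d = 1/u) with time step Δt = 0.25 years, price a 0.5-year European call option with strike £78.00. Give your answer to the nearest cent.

£3.75

CRR parameters: u = e^(σ√Δt) = e^(0.3·√0.25) = 1.1618, d = 1/u = 0.8607
Per-period rate: rΔt = 0.02·0.25 = 0.005, so R = e^0.005 = 1.0050
Risk-neutral probability p = (e^0.005 − 0.8607)/(1.1618 − 0.8607) = 0.1443/0.3011 = 0.4792
Terminal stock prices: S_uu = 94.49, S_ud = 70, S_dd = 51.86
Terminal payoffs (S − K): max(16.49, 0) = 16.49, max(-8, 0) = 0, max(-26.14, 0) = 0
Node u (S = 81.33): V_u = e^(−0.005)·[0.4792·16.4901 + 0.5208·0.0000] = 7.8629
Node d (S = 60.25): V_d = e^(−0.005)·[0.4792·0.0000 + 0.5208·0.0000] = 0.0000
Node 0 (S = 70): V_0 = e^(−0.005)·[0.4792·7.8629 + 0.5208·0.0000] = 3.7492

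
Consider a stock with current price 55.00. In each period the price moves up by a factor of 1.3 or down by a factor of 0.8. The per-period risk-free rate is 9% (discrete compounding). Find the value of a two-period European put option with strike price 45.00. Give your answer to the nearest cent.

1.46

Risk-neutral probability p = (1 + 0.09 − 0.8)/(1.3 − 0.8) = 0.2900/0.5000 = 0.5800
Terminal stock prices: S_uu = 92.95, S_ud = 57.2, S_dd = 35.2
Terminal payoffs (K − S): max(-47.95, 0) = 0, max(-12.2, 0) = 0, max(9.8, 0) = 9.8
Node u (S = 71.5): V_u = 1/1.09·[0.5800·0.0000 + 0.4200·0.0000] = 0.0000
Node d (S = 44): V_d = 1/1.09·[0.5800·0.0000 + 0.4200·9.8000] = 3.7761
Node 0 (S = 55): V_0 = 1/1.09·[0.5800·0.0000 + 0.4200·3.7761] = 1.4550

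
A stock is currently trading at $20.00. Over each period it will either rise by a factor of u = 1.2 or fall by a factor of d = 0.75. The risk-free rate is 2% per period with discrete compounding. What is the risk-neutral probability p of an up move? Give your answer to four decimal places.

p = 0.6000

Risk-neutral probability p = (1 + 0.02 − 0.75)/(1.2 − 0.75) = 0.2700/0.4500 = 0.6000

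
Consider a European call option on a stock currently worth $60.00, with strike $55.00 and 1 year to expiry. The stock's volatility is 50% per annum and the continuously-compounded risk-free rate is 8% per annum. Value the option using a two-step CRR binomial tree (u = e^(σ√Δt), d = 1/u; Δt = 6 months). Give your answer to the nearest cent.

CRR parameters: u = e^(σ√Δt) = e^(0.5·√0.5) = 1.4241, d = 1/u = 0.7022
Per-period rate: rΔt = 0.08·0.5 = 0.04, so R = e^0.04 = 1.0408
Risk-neutral probability p = (e^0.04 − 0.7022)/(1.4241 − 0.7022) = 0.3386/0.7219 = 0.4691
Terminal stock prices: S_uu = 121.7, S_ud = 60, S_dd = 29.58
Terminal payoffs (S − K): max(66.69, 0) = 66.69, max(5, 0) = 5, max(-25.42, 0) = 0
Node u (S = 85.45): V_u = e^(−0.04)·[0.4691·66.6869 + 0.5309·5.0000] = 32.6037
Node d (S = 42.13): V_d = e^(−0.04)·[0.4691·5.0000 + 0.5309·0.0000] = 2.2533
Node 0 (S = 60): V_0 = e^(−0.04)·[0.4691·32.6037 + 0.5309·2.2533] = 15.8426

$15.84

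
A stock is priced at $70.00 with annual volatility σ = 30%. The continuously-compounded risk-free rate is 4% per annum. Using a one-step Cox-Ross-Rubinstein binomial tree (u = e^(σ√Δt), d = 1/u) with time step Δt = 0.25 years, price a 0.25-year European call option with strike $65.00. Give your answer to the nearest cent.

$8.02

CRR parameters: u = e^(σ√Δt) = e^(0.3·√0.25) = 1.1618, d = 1/u = 0.8607
Per-period rate: rΔt = 0.04·0.25 = 0.01, so R = e^0.01 = 1.0101
Risk-neutral probability p = (e^0.01 − 0.8607)/(1.1618 − 0.8607) = 0.1493/0.3011 = 0.4959
Terminal stock prices: S_u = 81.33, S_d = 60.25
Terminal payoffs (S − K): max(16.33, 0) = 16.33, max(-4.75, 0) = 0
Node 0 (S = 70): V_0 = e^(−0.01)·[0.4959·16.3284 + 0.5041·0.0000] = 8.0174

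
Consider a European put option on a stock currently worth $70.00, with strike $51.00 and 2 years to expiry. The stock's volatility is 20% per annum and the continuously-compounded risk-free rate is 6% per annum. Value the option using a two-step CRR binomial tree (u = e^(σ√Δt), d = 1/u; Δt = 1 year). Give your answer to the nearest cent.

CRR parameters: u = e^(σ√Δt) = e^(0.2·√1) = 1.2214, d = 1/u = 0.8187
Per-period rate: rΔt = 0.06·1 = 0.06, so R = e^0.06 = 1.0618
Risk-neutral probability p = (e^0.06 − 0.8187)/(1.2214 − 0.8187) = 0.2431/0.4027 = 0.6037
Terminal stock prices: S_uu = 104.4, S_ud = 70, S_dd = 46.92
Terminal payoffs (K − S): max(-53.43, 0) = 0, max(-19, 0) = 0, max(4.078, 0) = 4.078
Node u (S = 85.5): V_u = e^(−0.06)·[0.6037·0.0000 + 0.3963·0.0000] = 0.0000
Node d (S = 57.31): V_d = e^(−0.06)·[0.6037·0.0000 + 0.3963·4.0776] = 1.5217
Node 0 (S = 70): V_0 = e^(−0.06)·[0.6037·0.0000 + 0.3963·1.5217] = 0.5679

$0.57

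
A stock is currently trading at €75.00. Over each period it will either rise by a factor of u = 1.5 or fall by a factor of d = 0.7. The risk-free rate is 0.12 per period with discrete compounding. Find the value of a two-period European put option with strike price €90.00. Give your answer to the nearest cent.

Risk-neutral probability p = (1 + 0.12 − 0.7)/(1.5 − 0.7) = 0.4200/0.8000 = 0.5250
Terminal stock prices: S_uu = 168.8, S_ud = 78.75, S_dd = 36.75
Terminal payoffs (K − S): max(-78.75, 0) = 0, max(11.25, 0) = 11.25, max(53.25, 0) = 53.25
Node u (S = 112.5): V_u = 1/1.12·[0.5250·0.0000 + 0.4750·11.2500] = 4.7712
Node d (S = 52.5): V_d = 1/1.12·[0.5250·11.2500 + 0.4750·53.2500] = 27.8571
Node 0 (S = 75): V_0 = 1/1.12·[0.5250·4.7712 + 0.4750·27.8571] = 14.0509

€14.05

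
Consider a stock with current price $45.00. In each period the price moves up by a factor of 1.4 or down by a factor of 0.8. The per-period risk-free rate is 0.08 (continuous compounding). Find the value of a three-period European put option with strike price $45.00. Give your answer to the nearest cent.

Risk-neutral probability p = (e^0.08 − 0.8)/(1.4 − 0.8) = 0.2833/0.6000 = 0.4721
Terminal stock prices: S_uuu = 123.5, S_uud = 70.56, S_udd = 40.32, S_ddd = 23.04
Terminal payoffs (K − S): max(-78.48, 0) = 0, max(-25.56, 0) = 0, max(4.68, 0) = 4.68, max(21.96, 0) = 21.96
Node uu (S = 88.2): V_uu = e^(−0.08)·[0.4721·0.0000 + 0.5279·0.0000] = 0.0000
Node ud (S = 50.4): V_ud = e^(−0.08)·[0.4721·0.0000 + 0.5279·4.6800] = 2.2804
Node dd (S = 28.8): V_dd = e^(−0.08)·[0.4721·4.6800 + 0.5279·21.9600] = 12.7402
Node u (S = 63): V_u = e^(−0.08)·[0.4721·0.0000 + 0.5279·2.2804] = 1.1112
Node d (S = 36): V_d = e^(−0.08)·[0.4721·2.2804 + 0.5279·12.7402] = 7.2019
Node 0 (S = 45): V_0 = e^(−0.08)·[0.4721·1.1112 + 0.5279·7.2019] = 3.9936

$3.99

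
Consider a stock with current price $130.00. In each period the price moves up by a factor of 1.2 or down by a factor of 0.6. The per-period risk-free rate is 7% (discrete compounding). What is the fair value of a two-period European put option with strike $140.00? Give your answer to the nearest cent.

Risk-neutral probability p = (1 + 0.07 − 0.6)/(1.2 − 0.6) = 0.4700/0.6000 = 0.7833
Terminal stock prices: S_uu = 187.2, S_ud = 93.6, S_dd = 46.8
Terminal payoffs (K − S): max(-47.2, 0) = 0, max(46.4, 0) = 46.4, max(93.2, 0) = 93.2
Node u (S = 156): V_u = 1/1.07·[0.7833·0.0000 + 0.2167·46.4000] = 9.3956
Node d (S = 78): V_d = 1/1.07·[0.7833·46.4000 + 0.2167·93.2000] = 52.8411
Node 0 (S = 130): V_0 = 1/1.07·[0.7833·9.3956 + 0.2167·52.8411] = 17.5783

$17.58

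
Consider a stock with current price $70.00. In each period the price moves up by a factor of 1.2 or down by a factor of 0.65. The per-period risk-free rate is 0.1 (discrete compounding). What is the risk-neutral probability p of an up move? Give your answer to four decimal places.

p = 0.8182

Risk-neutral probability p = (1 + 0.1 − 0.65)/(1.2 − 0.65) = 0.4500/0.5500 = 0.8182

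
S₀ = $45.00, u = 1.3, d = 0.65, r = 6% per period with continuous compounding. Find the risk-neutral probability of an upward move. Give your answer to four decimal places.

p = 0.6336

Risk-neutral probability p = (e^0.06 − 0.65)/(1.3 − 0.65) = 0.4118/0.6500 = 0.6336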